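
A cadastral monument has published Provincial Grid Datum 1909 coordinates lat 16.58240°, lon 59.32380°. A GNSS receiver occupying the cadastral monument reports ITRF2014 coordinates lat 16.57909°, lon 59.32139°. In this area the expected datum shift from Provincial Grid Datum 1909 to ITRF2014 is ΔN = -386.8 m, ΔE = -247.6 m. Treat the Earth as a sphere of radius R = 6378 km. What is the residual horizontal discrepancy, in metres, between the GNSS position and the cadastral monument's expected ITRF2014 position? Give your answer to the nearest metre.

Observed coordinate differences: Δφ = -0.00331°, Δλ = -0.00241°.
Converting to metres (1° lat = 111317 m, cos φ = 0.958410): observed ΔN = -368.5 m, observed ΔE = -257.1 m.
Subtracting the expected shift leaves a residual of -368.5 − (-386.8) = 18.3 m north and -257.1 − (-247.6) = -9.5 m east.
Residual distance = √(18.3² + (-9.5)²) = 20.7 m.

21 m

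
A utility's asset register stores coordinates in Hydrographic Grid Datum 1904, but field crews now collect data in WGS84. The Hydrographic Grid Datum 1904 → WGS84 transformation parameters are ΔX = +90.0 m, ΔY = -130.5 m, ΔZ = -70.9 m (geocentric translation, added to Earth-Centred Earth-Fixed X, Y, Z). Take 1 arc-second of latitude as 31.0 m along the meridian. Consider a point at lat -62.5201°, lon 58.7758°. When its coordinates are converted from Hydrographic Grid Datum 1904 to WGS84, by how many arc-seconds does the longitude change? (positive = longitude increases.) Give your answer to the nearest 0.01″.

sin φ = -0.887173, cos φ = 0.461437, sin λ = 0.855145, cos λ = 0.518388.
East component: ΔE = −sin λ·ΔX + cos λ·ΔY = −(0.855145)(90.0) + (0.518388)(-130.5) = -144.61 m.
1° of latitude spans 3600 × 31.00 = 111600 m; at latitude φ, 1° of longitude spans that × cos φ = 51496.4 m, so Δλ = -144.61 / 51496.4 × 3600 = -10.110″.

Δλ = -10.11″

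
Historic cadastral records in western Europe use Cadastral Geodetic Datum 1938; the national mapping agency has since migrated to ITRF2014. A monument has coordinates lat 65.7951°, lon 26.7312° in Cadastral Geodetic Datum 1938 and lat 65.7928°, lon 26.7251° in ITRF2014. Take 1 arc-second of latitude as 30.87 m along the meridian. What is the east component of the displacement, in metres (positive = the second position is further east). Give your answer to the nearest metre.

Δφ = 65.7928° − 65.7951° = -0.0023°; Δλ = 26.7251° − 26.7312° = -0.0061°.
1° of latitude = 3600 × 30.87 = 111132 m.
ΔN = Δφ × 111132 = -255.6 m; ΔE = Δλ × 111132 × cos(65.7951°) = -0.0061 × 111132 × 0.410001 = -277.9 m.

ΔE = -278 m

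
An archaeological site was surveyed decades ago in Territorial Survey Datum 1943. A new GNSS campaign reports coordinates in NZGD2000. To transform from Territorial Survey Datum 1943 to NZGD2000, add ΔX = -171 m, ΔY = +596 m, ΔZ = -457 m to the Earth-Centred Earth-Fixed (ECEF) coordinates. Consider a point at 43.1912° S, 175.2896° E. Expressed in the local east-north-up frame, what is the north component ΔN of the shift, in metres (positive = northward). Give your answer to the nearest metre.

ΔN = -183 m

At φ = -43.1912°, λ = 175.2896°: sin φ = -0.684435, cos φ = 0.729074, sin λ = 0.082119, cos λ = -0.996622.
ΔN = −sin φ cos λ·ΔX − sin φ sin λ·ΔY + cos φ·ΔZ = −(-0.684435)(-0.996622)(-171) − (-0.684435)(0.082119)(596) + (0.729074)(-457) = -183.05 m.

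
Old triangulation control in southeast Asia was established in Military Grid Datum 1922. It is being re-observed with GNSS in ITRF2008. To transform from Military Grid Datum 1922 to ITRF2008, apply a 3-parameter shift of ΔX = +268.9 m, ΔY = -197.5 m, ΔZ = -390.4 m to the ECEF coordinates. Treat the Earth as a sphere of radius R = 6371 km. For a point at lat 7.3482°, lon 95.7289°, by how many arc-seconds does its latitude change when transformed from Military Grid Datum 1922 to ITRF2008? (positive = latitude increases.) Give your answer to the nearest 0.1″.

Δφ = -11.6″

sin φ = 0.127899, cos φ = 0.991787, sin λ = 0.995005, cos λ = -0.099822.
North component: ΔN = −sin φ cos λ·ΔX − sin φ sin λ·ΔY + cos φ·ΔZ = −(0.127899)(-0.099822)(268.9) − (0.127899)(0.995005)(-197.5) + (0.991787)(-390.4) = -358.63 m.
1° of latitude spans πR/180 = 111195 m, so Δφ = -358.63 / 111195 × 3600 = -11.611″.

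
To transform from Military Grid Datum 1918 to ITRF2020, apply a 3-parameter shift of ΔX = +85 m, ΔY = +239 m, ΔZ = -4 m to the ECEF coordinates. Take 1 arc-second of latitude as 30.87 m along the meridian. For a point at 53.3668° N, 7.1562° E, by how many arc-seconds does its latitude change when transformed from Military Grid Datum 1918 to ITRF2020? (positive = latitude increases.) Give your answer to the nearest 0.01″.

sin φ = 0.802472, cos φ = 0.596690, sin λ = 0.124575, cos λ = 0.992210.
North component: ΔN = −sin φ cos λ·ΔX − sin φ sin λ·ΔY + cos φ·ΔZ = −(0.802472)(0.992210)(85) − (0.802472)(0.124575)(239) + (0.596690)(-4) = -93.96 m.
1° of latitude spans 3600 × 30.87 = 111132 m, so Δφ = -93.96 / 111132 × 3600 = -3.044″.

Δφ = -3.04″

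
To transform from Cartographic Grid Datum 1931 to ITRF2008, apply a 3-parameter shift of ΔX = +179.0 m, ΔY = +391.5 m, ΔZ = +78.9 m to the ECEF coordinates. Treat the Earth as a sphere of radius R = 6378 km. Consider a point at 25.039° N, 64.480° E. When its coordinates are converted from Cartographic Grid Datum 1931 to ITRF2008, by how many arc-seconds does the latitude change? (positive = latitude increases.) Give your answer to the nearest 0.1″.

sin φ = 0.423235, cos φ = 0.906020, sin λ = 0.902435, cos λ = 0.430826.
North component: ΔN = −sin φ cos λ·ΔX − sin φ sin λ·ΔY + cos φ·ΔZ = −(0.423235)(0.430826)(179.0) − (0.423235)(0.902435)(391.5) + (0.906020)(78.9) = -110.68 m.
1° of latitude spans πR/180 = 111317 m, so Δφ = -110.68 / 111317 × 3600 = -3.580″.

Δφ = -3.6″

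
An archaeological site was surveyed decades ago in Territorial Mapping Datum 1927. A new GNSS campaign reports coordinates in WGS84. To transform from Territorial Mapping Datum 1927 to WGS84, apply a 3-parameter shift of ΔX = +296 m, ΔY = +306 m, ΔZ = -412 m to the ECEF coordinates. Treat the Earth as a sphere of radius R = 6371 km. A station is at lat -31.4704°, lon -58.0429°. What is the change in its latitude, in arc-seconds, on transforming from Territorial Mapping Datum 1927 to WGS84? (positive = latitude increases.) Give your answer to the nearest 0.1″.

sin φ = -0.522058, cos φ = 0.852910, sin λ = -0.848445, cos λ = 0.529284.
North component: ΔN = −sin φ cos λ·ΔX − sin φ sin λ·ΔY + cos φ·ΔZ = −(-0.522058)(0.529284)(296) − (-0.522058)(-0.848445)(306) + (0.852910)(-412) = -405.15 m.
1° of latitude spans πR/180 = 111195 m, so Δφ = -405.15 / 111195 × 3600 = -13.117″.

Δφ = -13.1″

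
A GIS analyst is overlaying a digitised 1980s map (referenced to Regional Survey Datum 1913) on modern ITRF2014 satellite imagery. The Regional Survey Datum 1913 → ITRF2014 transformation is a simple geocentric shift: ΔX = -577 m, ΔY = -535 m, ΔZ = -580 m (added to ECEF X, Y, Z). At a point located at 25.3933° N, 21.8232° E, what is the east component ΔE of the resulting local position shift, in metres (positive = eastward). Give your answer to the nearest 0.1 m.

ΔE = -282.2 m

At φ = 25.3933°, λ = 21.8232°: sin φ = 0.428829, cos φ = 0.903385, sin λ = 0.371744, cos λ = 0.928335.
ΔE = −sin λ·ΔX + cos λ·ΔY = −(0.371744)·(-577) + (0.928335)·(-535) = -282.16 m.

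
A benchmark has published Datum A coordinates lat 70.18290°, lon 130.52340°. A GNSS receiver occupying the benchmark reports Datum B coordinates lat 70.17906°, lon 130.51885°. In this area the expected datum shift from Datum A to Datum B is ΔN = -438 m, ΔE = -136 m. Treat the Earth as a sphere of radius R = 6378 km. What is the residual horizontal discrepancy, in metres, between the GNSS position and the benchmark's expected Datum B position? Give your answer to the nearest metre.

37 m

Observed coordinate differences: Δφ = -0.00384°, Δλ = -0.00455°.
Converting to metres (1° lat = 111317 m, cos φ = 0.339019): observed ΔN = -427.5 m, observed ΔE = -171.7 m.
Subtracting the expected shift leaves a residual of -427.5 − (-438) = 10.5 m north and -171.7 − (-136) = -35.7 m east.
Residual distance = √(10.5² + (-35.7)²) = 37.2 m.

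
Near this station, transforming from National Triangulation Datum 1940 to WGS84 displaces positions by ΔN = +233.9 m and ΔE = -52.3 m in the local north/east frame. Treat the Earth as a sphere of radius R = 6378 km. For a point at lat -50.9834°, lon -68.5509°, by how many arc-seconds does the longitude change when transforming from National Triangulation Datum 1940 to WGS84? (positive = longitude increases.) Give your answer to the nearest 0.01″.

At latitude -50.9834°, cos φ = 0.629546.
One radian of longitude at latitude φ spans R cos φ, so Δλ = ΔE / (R cos φ) = -52.3 / (6378000 × 0.629546) = -1.3025e-05 rad = -2.687″.

Δλ = -2.69″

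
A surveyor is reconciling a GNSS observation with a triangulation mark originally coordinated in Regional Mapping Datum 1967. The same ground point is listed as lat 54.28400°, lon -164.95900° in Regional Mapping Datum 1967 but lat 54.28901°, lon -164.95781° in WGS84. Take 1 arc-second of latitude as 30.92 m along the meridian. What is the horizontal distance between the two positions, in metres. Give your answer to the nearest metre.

563 m

Δφ = 54.28901° − 54.28400° = +0.00501°; Δλ = -164.95781° − -164.95900° = +0.00119°.
1° of latitude = 3600 × 30.92 = 111312 m.
ΔN = Δφ × 111312 = 557.7 m; ΔE = Δλ × 111312 × cos(54.28400°) = +0.00119 × 111312 × 0.583768 = 77.3 m.
Distance = √(ΔE² + ΔN²) = √(77.3² + 557.7²) = 563.0 m.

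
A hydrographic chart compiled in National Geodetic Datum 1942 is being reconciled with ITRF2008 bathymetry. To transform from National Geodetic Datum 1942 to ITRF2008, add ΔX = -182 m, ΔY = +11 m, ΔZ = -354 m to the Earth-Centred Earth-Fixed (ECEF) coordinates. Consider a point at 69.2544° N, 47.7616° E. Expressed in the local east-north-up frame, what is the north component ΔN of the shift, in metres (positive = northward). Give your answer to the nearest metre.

At φ = 69.2544°, λ = 47.7616°: sin φ = 0.935162, cos φ = 0.354219, sin λ = 0.740354, cos λ = 0.672217.
ΔN = −sin φ cos λ·ΔX − sin φ sin λ·ΔY + cos φ·ΔZ = −(0.935162)(0.672217)(-182) − (0.935162)(0.740354)(11) + (0.354219)(-354) = -18.60 m.

ΔN = -19 m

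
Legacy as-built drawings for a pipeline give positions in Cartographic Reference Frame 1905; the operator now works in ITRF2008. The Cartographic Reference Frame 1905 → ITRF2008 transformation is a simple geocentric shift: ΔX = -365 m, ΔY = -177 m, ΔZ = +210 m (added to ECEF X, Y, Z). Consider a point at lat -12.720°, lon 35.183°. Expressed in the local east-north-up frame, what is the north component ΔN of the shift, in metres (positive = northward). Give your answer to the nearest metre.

At φ = -12.720°, λ = 35.183°: sin φ = -0.220187, cos φ = 0.975458, sin λ = 0.576190, cos λ = 0.817316.
ΔN = −sin φ cos λ·ΔX − sin φ sin λ·ΔY + cos φ·ΔZ = −(-0.220187)(0.817316)(-365) − (-0.220187)(0.576190)(-177) + (0.975458)(210) = 116.70 m.

ΔN = 117 m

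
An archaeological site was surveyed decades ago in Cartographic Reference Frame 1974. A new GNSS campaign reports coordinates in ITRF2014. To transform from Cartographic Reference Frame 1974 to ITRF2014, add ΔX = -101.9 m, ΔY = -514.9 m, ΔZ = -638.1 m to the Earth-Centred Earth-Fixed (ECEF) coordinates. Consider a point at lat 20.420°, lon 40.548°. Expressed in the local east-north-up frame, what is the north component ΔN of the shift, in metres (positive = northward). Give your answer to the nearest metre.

The local north axis is (−sin φ cos λ, −sin φ sin λ, cos φ), giving ΔN = 27.015 + 116.787 − 598.002 = -454.20 m.

ΔN = -454 m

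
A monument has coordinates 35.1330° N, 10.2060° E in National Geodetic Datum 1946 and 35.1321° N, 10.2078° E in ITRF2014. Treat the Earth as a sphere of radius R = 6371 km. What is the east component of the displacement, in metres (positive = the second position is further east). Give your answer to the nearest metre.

ΔE = 164 m

Δφ = 35.1321° − 35.1330° = -0.0009°; Δλ = 10.2078° − 10.2060° = +0.0018°.
1° along a meridian = πR/180 = 111195 m.
ΔN = Δφ × 111195 = -100.1 m; ΔE = Δλ × 111195 × cos(35.1330°) = +0.0018 × 111195 × 0.817818 = 163.7 m.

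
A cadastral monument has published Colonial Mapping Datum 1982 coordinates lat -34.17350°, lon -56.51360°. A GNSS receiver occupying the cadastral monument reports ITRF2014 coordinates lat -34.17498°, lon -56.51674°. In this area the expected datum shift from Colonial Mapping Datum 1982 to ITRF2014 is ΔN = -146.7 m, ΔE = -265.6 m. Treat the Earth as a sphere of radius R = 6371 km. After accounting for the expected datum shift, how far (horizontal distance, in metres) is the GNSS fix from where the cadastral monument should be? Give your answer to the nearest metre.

29 m

Observed coordinate differences: Δφ = -0.00148°, Δλ = -0.00314°.
Converting to metres (1° lat = 111195 m, cos φ = 0.827340): observed ΔN = -164.6 m, observed ΔE = -288.9 m.
Subtracting the expected shift leaves a residual of -164.6 − (-146.7) = -17.9 m north and -288.9 − (-265.6) = -23.3 m east.
Residual distance = √((-17.9)² + (-23.3)²) = 29.3 m.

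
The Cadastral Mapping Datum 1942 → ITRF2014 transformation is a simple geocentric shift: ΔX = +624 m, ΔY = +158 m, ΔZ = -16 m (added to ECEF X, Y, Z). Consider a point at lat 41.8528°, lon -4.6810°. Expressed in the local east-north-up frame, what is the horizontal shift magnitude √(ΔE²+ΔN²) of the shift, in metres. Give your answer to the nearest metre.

467 m

At φ = 41.8528°, λ = -4.6810°: sin φ = 0.667219, cos φ = 0.744861, sin λ = -0.081608, cos λ = 0.996665.
ΔE = −sin λ·ΔX + cos λ·ΔY = −(-0.081608)·(624) + (0.996665)·(158) = 208.40 m.
ΔN = −sin φ cos λ·ΔX − sin φ sin λ·ΔY + cos φ·ΔZ = −(0.667219)(0.996665)(624) − (0.667219)(-0.081608)(158) + (0.744861)(-16) = -418.27 m.
Horizontal magnitude = √(ΔE² + ΔN²) = √(208.40² + (-418.27)²) = 467.31 m.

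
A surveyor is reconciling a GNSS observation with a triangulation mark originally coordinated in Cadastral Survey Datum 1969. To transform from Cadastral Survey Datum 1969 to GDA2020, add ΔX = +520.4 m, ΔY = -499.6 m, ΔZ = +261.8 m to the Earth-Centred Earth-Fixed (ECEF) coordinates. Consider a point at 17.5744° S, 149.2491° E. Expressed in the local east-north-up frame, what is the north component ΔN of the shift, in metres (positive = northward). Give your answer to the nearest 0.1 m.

ΔN = 37.4 m

The local north axis is (−sin φ cos λ, −sin φ sin λ, cos φ), giving ΔN = -135.039 − 77.131 + 249.581 = 37.41 m.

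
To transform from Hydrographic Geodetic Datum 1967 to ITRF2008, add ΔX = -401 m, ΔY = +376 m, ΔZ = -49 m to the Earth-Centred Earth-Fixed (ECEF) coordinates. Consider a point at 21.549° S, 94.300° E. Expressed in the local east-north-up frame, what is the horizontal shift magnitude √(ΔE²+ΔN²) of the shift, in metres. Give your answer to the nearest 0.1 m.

The local east axis at (φ, λ) is (−sin λ, cos λ, 0), so ΔE = −sin(94.300°)·(-401) + cos(94.300°)·376 = 371.68 m.
The local north axis is (−sin φ cos λ, −sin φ sin λ, cos φ), giving ΔN = 11.043 + 137.715 − 45.575 = 103.18 m.
Horizontal magnitude = √(ΔE² + ΔN²) = √(371.68² + 103.18²) = 385.74 m.

385.7 m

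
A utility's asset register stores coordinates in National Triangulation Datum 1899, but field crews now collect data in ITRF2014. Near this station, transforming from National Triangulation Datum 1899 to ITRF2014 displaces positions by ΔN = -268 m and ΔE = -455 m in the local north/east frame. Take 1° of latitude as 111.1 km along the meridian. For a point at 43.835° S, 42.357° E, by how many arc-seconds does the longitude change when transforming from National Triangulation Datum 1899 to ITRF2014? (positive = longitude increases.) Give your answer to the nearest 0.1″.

At latitude -43.835°, cos φ = 0.721337.
1° of longitude at this latitude = 111.1 × cos φ = 80.14 km, so Δλ = -455.0 / 80140.6 = -0.0056775° = -20.439″.

Δλ = -20.4″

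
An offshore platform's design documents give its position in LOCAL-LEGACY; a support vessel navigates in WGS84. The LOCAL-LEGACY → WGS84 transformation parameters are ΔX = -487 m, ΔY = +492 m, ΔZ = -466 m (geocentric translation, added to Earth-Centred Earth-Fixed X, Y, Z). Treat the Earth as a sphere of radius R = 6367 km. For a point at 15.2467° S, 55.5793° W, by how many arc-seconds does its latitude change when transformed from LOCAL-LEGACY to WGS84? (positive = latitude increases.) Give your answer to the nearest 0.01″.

sin φ = -0.262976, cos φ = 0.964802, sin λ = -0.824909, cos λ = 0.565265.
North component: ΔN = −sin φ cos λ·ΔX − sin φ sin λ·ΔY + cos φ·ΔZ = −(-0.262976)(0.565265)(-487) − (-0.262976)(-0.824909)(492) + (0.964802)(-466) = -628.72 m.
1° of latitude spans πR/180 = 111125 m, so Δφ = -628.72 / 111125 × 3600 = -20.368″.

Δφ = -20.37″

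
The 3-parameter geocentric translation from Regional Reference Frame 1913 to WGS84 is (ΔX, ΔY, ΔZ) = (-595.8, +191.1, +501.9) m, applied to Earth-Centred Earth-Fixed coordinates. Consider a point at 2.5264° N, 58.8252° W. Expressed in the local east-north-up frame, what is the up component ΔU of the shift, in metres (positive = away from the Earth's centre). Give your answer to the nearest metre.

ΔU = -449 m

At φ = 2.5264°, λ = -58.8252°: sin φ = 0.044080, cos φ = 0.999028, sin λ = -0.855592, cos λ = 0.517651.
ΔU = cos φ cos λ·ΔX + cos φ sin λ·ΔY + sin φ·ΔZ = (0.999028)(0.517651)(-595.8) + (0.999028)(-0.855592)(191.1) + (0.044080)(501.9) = -449.34 m.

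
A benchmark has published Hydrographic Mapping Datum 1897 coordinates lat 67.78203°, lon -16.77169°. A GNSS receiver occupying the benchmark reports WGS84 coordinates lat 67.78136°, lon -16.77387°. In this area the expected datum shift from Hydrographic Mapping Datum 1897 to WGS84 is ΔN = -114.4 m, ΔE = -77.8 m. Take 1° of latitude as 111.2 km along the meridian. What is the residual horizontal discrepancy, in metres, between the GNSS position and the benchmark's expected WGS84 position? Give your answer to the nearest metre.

Observed coordinate differences: Δφ = -0.00067°, Δλ = -0.00218°.
Converting to metres (1° lat = 111200 m, cos φ = 0.378131): observed ΔN = -74.5 m, observed ΔE = -91.7 m.
Subtracting the expected shift leaves a residual of -74.5 − (-114.4) = 39.9 m north and -91.7 − (-77.8) = -13.9 m east.
Residual distance = √(39.9² + (-13.9)²) = 42.2 m.

42 m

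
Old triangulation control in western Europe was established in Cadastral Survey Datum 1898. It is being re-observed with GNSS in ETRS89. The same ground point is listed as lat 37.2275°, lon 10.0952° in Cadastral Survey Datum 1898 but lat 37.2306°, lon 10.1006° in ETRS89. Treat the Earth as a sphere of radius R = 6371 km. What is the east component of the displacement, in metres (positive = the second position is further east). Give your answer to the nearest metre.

ΔE = 478 m

Δφ = 37.2306° − 37.2275° = +0.0031°; Δλ = 10.1006° − 10.0952° = +0.0054°.
1° along a meridian = πR/180 = 111195 m.
ΔN = Δφ × 111195 = 344.7 m; ΔE = Δλ × 111195 × cos(37.2275°) = +0.0054 × 111195 × 0.796240 = 478.1 m.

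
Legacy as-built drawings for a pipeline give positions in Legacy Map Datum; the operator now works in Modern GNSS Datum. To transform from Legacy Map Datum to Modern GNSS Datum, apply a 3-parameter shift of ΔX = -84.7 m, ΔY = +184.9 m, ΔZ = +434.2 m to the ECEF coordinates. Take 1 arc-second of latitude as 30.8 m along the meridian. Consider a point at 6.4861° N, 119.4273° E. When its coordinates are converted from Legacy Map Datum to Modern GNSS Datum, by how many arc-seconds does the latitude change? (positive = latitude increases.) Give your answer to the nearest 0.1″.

sin φ = 0.112962, cos φ = 0.993599, sin λ = 0.870980, cos λ = -0.491319.
North component: ΔN = −sin φ cos λ·ΔX − sin φ sin λ·ΔY + cos φ·ΔZ = −(0.112962)(-0.491319)(-84.7) − (0.112962)(0.870980)(184.9) + (0.993599)(434.2) = 408.53 m.
1° of latitude spans 3600 × 30.80 = 110880 m, so Δφ = 408.53 / 110880 × 3600 = 13.264″.

Δφ = 13.3″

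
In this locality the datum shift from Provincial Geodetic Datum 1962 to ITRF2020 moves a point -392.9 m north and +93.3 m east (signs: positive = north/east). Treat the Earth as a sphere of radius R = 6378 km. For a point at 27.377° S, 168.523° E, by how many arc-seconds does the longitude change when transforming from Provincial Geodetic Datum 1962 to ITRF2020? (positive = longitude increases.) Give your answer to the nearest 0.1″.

Δλ = 3.4″

At latitude -27.377°, cos φ = 0.888000.
One radian of longitude at latitude φ spans R cos φ, so Δλ = ΔE / (R cos φ) = 93.3 / (6378000 × 0.888000) = 1.6473e-05 rad = 3.398″.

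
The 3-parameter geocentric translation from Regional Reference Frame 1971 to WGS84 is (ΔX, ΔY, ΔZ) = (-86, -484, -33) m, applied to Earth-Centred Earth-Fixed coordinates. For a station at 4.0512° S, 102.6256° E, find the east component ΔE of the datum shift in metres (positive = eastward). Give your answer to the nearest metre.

ΔE = 190 m

At φ = -4.0512°, λ = 102.6256°: sin φ = -0.070648, cos φ = 0.997501, sin λ = 0.975819, cos λ = -0.218579.
ΔE = −sin λ·ΔX + cos λ·ΔY = −(0.975819)·(-86) + (-0.218579)·(-484) = 189.71 m.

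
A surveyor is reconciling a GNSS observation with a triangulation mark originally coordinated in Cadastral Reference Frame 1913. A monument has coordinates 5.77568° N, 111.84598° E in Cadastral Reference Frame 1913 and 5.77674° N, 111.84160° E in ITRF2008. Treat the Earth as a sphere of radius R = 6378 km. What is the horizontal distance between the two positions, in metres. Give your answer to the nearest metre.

499 m

Δφ = 5.77674° − 5.77568° = +0.00106°; Δλ = 111.84160° − 111.84598° = -0.00438°.
1° along a meridian = πR/180 = 111317 m.
ΔN = Δφ × 111317 = 118.0 m; ΔE = Δλ × 111317 × cos(5.77568°) = -0.00438 × 111317 × 0.994924 = -485.1 m.
Distance = √(ΔE² + ΔN²) = √((-485.1)² + 118.0²) = 499.2 m.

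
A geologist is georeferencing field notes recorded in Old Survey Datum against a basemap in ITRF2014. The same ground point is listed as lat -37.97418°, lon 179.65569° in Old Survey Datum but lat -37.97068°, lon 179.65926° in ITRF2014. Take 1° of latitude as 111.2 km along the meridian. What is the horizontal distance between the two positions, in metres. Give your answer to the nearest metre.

Δφ = -37.97068° − -37.97418° = +0.00350°; Δλ = 179.65926° − 179.65569° = +0.00357°.
ΔN = Δφ × 111200 = 389.2 m; ΔE = Δλ × 111200 × cos(-37.97418°) = +0.00357 × 111200 × 0.788288 = 312.9 m.
Distance = √(ΔE² + ΔN²) = √(312.9² + 389.2²) = 499.4 m.

499 m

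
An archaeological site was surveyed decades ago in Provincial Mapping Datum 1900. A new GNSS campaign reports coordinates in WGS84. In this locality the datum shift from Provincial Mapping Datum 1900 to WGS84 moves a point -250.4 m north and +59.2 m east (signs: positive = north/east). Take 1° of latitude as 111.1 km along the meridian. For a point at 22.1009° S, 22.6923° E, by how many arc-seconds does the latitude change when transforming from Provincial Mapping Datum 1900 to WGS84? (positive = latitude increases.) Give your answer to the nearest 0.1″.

Δφ = -8.1″

1° of latitude = 111.1 km, so Δφ = -250.4 / 111100 = -0.0022538° = -8.114″.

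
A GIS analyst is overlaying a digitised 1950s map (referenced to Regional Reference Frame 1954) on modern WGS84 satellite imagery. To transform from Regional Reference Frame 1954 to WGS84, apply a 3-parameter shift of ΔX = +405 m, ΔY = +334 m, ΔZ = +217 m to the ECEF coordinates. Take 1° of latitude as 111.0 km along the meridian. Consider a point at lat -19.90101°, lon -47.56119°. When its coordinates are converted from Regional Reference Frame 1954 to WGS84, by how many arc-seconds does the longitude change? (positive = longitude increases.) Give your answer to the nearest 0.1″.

Δλ = 18.1″

sin φ = -0.340396, cos φ = 0.940282, sin λ = -0.737998, cos λ = 0.674802.
East component: ΔE = −sin λ·ΔX + cos λ·ΔY = −(-0.737998)(405) + (0.674802)(334) = 524.27 m.
1° of latitude spans 111000 m; at latitude φ, 1° of longitude spans that × cos φ = 104371.3 m, so Δλ = 524.27 / 104371.3 × 3600 = 18.083″.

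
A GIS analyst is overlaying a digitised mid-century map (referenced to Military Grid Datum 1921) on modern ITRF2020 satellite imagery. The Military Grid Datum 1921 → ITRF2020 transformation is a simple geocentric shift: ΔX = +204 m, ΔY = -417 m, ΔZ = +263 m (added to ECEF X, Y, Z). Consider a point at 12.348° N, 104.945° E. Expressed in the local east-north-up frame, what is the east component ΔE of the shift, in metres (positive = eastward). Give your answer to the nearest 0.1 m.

The local east axis at (φ, λ) is (−sin λ, cos λ, 0), so ΔE = −sin(104.945°)·204 + cos(104.945°)·(-417) = -89.56 m.

ΔE = -89.6 m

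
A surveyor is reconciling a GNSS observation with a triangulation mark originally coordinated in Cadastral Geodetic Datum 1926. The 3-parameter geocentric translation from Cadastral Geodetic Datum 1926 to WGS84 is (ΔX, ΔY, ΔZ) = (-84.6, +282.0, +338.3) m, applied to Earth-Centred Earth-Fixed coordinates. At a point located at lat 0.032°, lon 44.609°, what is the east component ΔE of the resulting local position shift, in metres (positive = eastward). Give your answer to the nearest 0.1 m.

ΔE = 260.2 m

The local east axis at (φ, λ) is (−sin λ, cos λ, 0), so ΔE = −sin(44.609°)·(-84.6) + cos(44.609°)·282.0 = 260.17 m.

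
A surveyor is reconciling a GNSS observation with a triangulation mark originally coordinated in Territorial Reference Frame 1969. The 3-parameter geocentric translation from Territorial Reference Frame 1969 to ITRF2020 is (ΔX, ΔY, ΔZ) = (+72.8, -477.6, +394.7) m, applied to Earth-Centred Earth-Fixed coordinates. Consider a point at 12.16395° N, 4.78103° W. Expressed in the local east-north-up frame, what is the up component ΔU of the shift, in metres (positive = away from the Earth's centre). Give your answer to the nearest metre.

ΔU = 193 m

The local up (radial) axis is (cos φ cos λ, cos φ sin λ, sin φ), giving ΔU = 70.918 + 38.913 + 83.167 = 193.00 m.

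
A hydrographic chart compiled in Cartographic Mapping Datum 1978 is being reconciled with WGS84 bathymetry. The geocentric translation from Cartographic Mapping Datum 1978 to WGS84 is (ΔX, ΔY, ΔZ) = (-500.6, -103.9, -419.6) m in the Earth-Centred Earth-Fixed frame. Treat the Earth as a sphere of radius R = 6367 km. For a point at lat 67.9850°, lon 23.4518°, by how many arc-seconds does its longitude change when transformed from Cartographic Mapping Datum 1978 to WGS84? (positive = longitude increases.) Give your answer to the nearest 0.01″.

sin φ = 0.927086, cos φ = 0.374849, sin λ = 0.397977, cos λ = 0.917395.
East component: ΔE = −sin λ·ΔX + cos λ·ΔY = −(0.397977)(-500.6) + (0.917395)(-103.9) = 103.91 m.
1° of latitude spans πR/180 = 111125 m; at latitude φ, 1° of longitude spans that × cos φ = 41655.2 m, so Δλ = 103.91 / 41655.2 × 3600 = 8.980″.

Δλ = 8.98″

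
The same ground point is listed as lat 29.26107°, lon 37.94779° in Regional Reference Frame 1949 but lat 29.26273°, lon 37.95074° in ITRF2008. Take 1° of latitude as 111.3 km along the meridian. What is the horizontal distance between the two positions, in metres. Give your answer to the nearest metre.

Δφ = 29.26273° − 29.26107° = +0.00166°; Δλ = 37.95074° − 37.94779° = +0.00295°.
ΔN = Δφ × 111300 = 184.8 m; ΔE = Δλ × 111300 × cos(29.26107°) = +0.00295 × 111300 × 0.872402 = 286.4 m.
Distance = √(ΔE² + ΔN²) = √(286.4² + 184.8²) = 340.9 m.

341 m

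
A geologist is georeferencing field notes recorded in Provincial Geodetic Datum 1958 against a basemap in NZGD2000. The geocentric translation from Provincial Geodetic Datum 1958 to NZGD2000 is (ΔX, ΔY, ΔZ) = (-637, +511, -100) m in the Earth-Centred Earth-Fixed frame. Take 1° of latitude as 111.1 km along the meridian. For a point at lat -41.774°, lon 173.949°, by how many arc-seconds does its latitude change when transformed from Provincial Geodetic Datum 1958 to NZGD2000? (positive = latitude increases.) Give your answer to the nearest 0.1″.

Δφ = 12.4″

sin φ = -0.666194, cos φ = 0.745778, sin λ = 0.105414, cos λ = -0.994428.
North component: ΔN = −sin φ cos λ·ΔX − sin φ sin λ·ΔY + cos φ·ΔZ = −(-0.666194)(-0.994428)(-637) − (-0.666194)(0.105414)(511) + (0.745778)(-100) = 383.31 m.
1° of latitude spans 111100 m, so Δφ = 383.31 / 111100 × 3600 = 12.420″.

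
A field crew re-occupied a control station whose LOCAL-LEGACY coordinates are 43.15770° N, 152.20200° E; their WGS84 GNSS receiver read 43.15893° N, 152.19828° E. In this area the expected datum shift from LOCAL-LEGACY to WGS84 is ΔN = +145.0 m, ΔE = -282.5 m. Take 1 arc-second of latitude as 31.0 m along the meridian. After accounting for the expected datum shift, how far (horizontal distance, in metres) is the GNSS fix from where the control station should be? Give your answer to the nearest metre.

Observed coordinate differences: Δφ = +0.00123°, Δλ = -0.00372°.
Converting to metres (1° lat = 111600 m, cos φ = 0.729474): observed ΔN = 137.3 m, observed ΔE = -302.8 m.
Subtracting the expected shift leaves a residual of 137.3 − (145.0) = -7.7 m north and -302.8 − (-282.5) = -20.3 m east.
Residual distance = √((-7.7)² + (-20.3)²) = 21.8 m.

22 m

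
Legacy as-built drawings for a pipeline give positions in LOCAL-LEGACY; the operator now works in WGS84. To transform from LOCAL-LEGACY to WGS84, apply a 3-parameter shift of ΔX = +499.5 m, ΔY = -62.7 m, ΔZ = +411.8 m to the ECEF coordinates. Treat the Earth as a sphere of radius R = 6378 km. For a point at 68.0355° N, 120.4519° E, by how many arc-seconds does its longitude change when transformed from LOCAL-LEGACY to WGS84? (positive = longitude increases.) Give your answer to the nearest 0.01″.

sin φ = 0.927416, cos φ = 0.374032, sin λ = 0.862055, cos λ = -0.506815.
East component: ΔE = −sin λ·ΔX + cos λ·ΔY = −(0.862055)(499.5) + (-0.506815)(-62.7) = -398.82 m.
1° of latitude spans πR/180 = 111317 m; at latitude φ, 1° of longitude spans that × cos φ = 41636.2 m, so Δλ = -398.82 / 41636.2 × 3600 = -34.483″.

Δλ = -34.48″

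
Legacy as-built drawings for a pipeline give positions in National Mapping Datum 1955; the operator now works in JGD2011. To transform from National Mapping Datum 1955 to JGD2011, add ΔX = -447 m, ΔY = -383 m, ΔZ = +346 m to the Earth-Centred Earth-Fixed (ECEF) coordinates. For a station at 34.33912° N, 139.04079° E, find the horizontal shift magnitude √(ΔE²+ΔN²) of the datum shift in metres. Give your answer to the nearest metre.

The local east axis at (φ, λ) is (−sin λ, cos λ, 0), so ΔE = −sin(139.04079°)·(-447) + cos(139.04079°)·(-383) = 582.25 m.
The local north axis is (−sin φ cos λ, −sin φ sin λ, cos φ), giving ΔN = -190.416 + 141.623 + 285.697 = 236.90 m.
Horizontal magnitude = √(ΔE² + ΔN²) = √(582.25² + 236.90²) = 628.60 m.

629 m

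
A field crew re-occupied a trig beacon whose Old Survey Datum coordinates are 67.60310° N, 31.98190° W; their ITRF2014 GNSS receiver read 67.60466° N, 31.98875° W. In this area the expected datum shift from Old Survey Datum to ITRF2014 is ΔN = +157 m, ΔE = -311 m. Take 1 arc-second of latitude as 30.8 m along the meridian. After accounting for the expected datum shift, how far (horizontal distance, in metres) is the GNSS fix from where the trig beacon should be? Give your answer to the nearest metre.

Observed coordinate differences: Δφ = +0.00156°, Δλ = -0.00685°.
Converting to metres (1° lat = 110880 m, cos φ = 0.381020): observed ΔN = 173.0 m, observed ΔE = -289.4 m.
Subtracting the expected shift leaves a residual of 173.0 − (157) = 16.0 m north and -289.4 − (-311) = 21.6 m east.
Residual distance = √(16.0² + 21.6²) = 26.9 m.

27 m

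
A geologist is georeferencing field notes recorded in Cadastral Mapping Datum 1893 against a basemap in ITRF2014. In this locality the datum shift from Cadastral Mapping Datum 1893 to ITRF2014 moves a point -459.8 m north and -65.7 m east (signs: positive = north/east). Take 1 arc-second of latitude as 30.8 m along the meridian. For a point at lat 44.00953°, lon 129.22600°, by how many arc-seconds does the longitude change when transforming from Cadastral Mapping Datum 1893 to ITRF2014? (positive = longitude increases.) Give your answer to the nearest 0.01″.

Δλ = -2.97″

At latitude 44.00953°, cos φ = 0.719224.
1″ of longitude at this latitude = 30.80 × cos φ = 22.1521 m, so Δλ = -65.7 / 22.1521 = -2.966″.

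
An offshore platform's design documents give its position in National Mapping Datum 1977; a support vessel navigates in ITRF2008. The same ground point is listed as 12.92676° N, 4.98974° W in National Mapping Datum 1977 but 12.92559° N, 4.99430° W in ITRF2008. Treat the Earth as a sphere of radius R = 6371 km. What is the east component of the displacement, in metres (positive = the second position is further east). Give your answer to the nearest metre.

ΔE = -494 m

Δφ = 12.92559° − 12.92676° = -0.00117°; Δλ = -4.99430° − -4.98974° = -0.00456°.
1° along a meridian = πR/180 = 111195 m.
ΔN = Δφ × 111195 = -130.1 m; ΔE = Δλ × 111195 × cos(12.92676°) = -0.00456 × 111195 × 0.974657 = -494.2 m.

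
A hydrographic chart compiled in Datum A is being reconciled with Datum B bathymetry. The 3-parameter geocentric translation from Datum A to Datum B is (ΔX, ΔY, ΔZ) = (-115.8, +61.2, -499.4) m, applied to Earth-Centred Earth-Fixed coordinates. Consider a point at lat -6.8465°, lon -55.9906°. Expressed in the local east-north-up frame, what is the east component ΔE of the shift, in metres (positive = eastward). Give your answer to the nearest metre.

ΔE = -62 m

The local east axis at (φ, λ) is (−sin λ, cos λ, 0), so ΔE = −sin(-55.9906°)·(-115.8) + cos(-55.9906°)·61.2 = -61.76 m.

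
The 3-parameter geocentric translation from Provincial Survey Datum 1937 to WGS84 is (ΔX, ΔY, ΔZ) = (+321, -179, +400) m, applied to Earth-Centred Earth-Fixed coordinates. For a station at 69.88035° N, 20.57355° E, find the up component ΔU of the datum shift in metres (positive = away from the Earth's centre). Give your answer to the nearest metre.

ΔU = 457 m

The local up (radial) axis is (cos φ cos λ, cos φ sin λ, sin φ), giving ΔU = 103.376 − 21.637 + 375.591 = 457.33 m.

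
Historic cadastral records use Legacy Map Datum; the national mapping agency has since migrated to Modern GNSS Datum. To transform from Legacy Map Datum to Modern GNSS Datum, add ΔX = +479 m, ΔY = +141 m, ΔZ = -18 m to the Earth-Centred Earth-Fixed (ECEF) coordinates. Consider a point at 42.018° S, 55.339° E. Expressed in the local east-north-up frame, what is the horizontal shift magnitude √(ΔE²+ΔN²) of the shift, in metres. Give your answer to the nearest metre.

399 m

At φ = -42.018°, λ = 55.339°: sin φ = -0.669364, cos φ = 0.742935, sin λ = 0.822531, cos λ = 0.568720.
ΔE = −sin λ·ΔX + cos λ·ΔY = −(0.822531)·(479) + (0.568720)·(141) = -313.80 m.
ΔN = −sin φ cos λ·ΔX − sin φ sin λ·ΔY + cos φ·ΔZ = −(-0.669364)(0.568720)(479) − (-0.669364)(0.822531)(141) + (0.742935)(-18) = 246.60 m.
Horizontal magnitude = √(ΔE² + ΔN²) = √((-313.80)² + 246.60²) = 399.11 m.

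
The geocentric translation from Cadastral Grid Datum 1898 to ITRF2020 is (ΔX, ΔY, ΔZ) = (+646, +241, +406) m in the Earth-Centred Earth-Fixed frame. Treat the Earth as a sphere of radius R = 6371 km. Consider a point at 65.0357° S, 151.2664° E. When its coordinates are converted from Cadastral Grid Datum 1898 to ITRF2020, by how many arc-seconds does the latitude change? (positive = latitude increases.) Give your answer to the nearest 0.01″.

sin φ = -0.906571, cos φ = 0.422053, sin λ = 0.480738, cos λ = -0.876864.
North component: ΔN = −sin φ cos λ·ΔX − sin φ sin λ·ΔY + cos φ·ΔZ = −(-0.906571)(-0.876864)(646) − (-0.906571)(0.480738)(241) + (0.422053)(406) = -237.14 m.
1° of latitude spans πR/180 = 111195 m, so Δφ = -237.14 / 111195 × 3600 = -7.678″.

Δφ = -7.68″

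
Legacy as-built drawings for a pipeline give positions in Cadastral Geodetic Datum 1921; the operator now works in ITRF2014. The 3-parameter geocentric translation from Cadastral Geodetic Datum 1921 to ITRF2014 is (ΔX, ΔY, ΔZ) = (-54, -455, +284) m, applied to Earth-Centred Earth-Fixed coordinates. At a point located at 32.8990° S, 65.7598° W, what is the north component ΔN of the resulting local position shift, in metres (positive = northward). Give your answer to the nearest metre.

At φ = -32.8990°, λ = -65.7598°: sin φ = -0.543160, cos φ = 0.839629, sin λ = -0.911832, cos λ = 0.410563.
ΔN = −sin φ cos λ·ΔX − sin φ sin λ·ΔY + cos φ·ΔZ = −(-0.543160)(0.410563)(-54) − (-0.543160)(-0.911832)(-455) + (0.839629)(284) = 451.76 m.

ΔN = 452 m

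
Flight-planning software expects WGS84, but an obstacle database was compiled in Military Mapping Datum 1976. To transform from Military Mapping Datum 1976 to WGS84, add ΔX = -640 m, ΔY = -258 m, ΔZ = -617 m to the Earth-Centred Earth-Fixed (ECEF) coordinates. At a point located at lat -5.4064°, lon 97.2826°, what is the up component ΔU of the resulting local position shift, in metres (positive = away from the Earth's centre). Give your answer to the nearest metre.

ΔU = -116 m

The local up (radial) axis is (cos φ cos λ, cos φ sin λ, sin φ), giving ΔU = 80.768 − 254.780 + 58.133 = -115.88 m.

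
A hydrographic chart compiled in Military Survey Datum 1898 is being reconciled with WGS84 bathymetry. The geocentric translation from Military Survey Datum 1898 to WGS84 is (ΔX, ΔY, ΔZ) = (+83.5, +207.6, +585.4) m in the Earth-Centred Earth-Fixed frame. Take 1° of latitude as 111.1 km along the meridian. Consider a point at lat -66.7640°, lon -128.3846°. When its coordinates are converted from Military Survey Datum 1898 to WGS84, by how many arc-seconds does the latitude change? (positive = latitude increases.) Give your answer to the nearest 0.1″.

sin φ = -0.918888, cos φ = 0.394519, sin λ = -0.783860, cos λ = -0.620937.
North component: ΔN = −sin φ cos λ·ΔX − sin φ sin λ·ΔY + cos φ·ΔZ = −(-0.918888)(-0.620937)(83.5) − (-0.918888)(-0.783860)(207.6) + (0.394519)(585.4) = 33.78 m.
1° of latitude spans 111100 m, so Δφ = 33.78 / 111100 × 3600 = 1.095″.

Δφ = 1.1″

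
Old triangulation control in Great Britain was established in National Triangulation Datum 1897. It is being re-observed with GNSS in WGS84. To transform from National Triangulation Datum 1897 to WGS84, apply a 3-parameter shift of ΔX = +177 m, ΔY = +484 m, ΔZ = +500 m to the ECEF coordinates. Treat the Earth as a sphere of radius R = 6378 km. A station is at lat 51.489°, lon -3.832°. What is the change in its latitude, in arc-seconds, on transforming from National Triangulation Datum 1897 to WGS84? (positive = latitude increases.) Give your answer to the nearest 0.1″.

sin φ = 0.782489, cos φ = 0.622665, sin λ = -0.066831, cos λ = 0.997764.
North component: ΔN = −sin φ cos λ·ΔX − sin φ sin λ·ΔY + cos φ·ΔZ = −(0.782489)(0.997764)(177) − (0.782489)(-0.066831)(484) + (0.622665)(500) = 198.45 m.
1° of latitude spans πR/180 = 111317 m, so Δφ = 198.45 / 111317 × 3600 = 6.418″.

Δφ = 6.4″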